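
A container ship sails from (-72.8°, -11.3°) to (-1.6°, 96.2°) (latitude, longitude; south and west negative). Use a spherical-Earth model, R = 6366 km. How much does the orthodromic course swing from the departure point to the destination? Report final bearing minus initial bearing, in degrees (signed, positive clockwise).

At departure: θ₁ = atan2(sin Δλ cos φ₂, cos φ₁ sin φ₂ − sin φ₁ cos φ₂ cos Δλ) = 107.22°
At arrival: θ₂ = atan2(sin Δλ cos φ₁, −cos φ₂ sin φ₁ + sin φ₂ cos φ₁ cos Δλ) = 16.41°
Δθ = θ₂ − θ₁ = -90.8°

-90.8°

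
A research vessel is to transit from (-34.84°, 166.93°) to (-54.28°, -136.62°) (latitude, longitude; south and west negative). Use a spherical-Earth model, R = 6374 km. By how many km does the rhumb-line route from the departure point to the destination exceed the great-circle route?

Great circle: cos σ = sin φ₁ sin φ₂ + cos φ₁ cos φ₂ cos Δλ,  σ = 0.7545 rad → d_gc = 4809.0 km
Rhumb line: Δψ = -0.4831, q = Δφ/Δψ = 0.7023, d_rh = R√(Δφ²+q²Δλ²) = 4912.3 km
Excess = 4912.3 − 4809.0 = 103.3 ≈ 103 km

103 km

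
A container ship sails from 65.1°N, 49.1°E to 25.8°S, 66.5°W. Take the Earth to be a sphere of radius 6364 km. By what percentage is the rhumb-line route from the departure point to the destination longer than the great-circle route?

Great circle: σ = 2.1634 rad → d_gc = Rσ = 13768.2 km
Rhumb: Δφ = -1.5865, Δλ = -2.0176, Δψ = -1.9769, q = Δφ/Δψ = 0.8025 → d_rh = R√(Δφ²+q²Δλ²) = 14426.3 km
Excess = (14426.3 − 13768.2) / 13768.2 = 658.1 / 13768.2 = 4.78% ≈ 4.8%

4.8%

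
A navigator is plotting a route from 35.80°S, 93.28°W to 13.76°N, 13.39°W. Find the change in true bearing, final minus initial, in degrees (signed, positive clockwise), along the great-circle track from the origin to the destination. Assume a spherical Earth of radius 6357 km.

-20.0°

Initial bearing θ₁ = atan2(sin Δλ cos φ₂, cos φ₁ sin φ₂ − sin φ₁ cos φ₂ cos Δλ) = 72.98°
Final bearing θ₂ = (initial bearing from the destination back to the start) + 180° = 52.98°
Δθ = θ₂ − θ₁ = -20.0°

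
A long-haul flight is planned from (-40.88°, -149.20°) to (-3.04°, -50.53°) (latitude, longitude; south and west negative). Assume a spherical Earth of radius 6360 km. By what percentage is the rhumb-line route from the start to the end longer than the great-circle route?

Great circle: σ = 1.6500 rad → d_gc = Rσ = 10493.9 km
Rhumb: Δφ = +0.6604, Δλ = +1.7221, Δψ = +0.7300, q = Δφ/Δψ = 0.9047 → d_rh = R√(Δφ²+q²Δλ²) = 10762.3 km
Excess = (10762.3 − 10493.9) / 10493.9 = 268.4 / 10493.9 = 2.56% ≈ 2.6%

2.6%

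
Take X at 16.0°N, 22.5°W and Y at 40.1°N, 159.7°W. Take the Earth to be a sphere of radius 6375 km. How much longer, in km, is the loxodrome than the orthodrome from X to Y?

Great circle: cos σ = sin φ₁ sin φ₂ + cos φ₁ cos φ₂ cos Δλ,  σ = 1.9412 rad → d_gc = 12374.9 km
Rhumb line: Δψ = +0.4822, q = Δφ/Δψ = 0.8722, d_rh = R√(Δφ²+q²Δλ²) = 13582.5 km
Excess = 13582.5 − 12374.9 = 1207.6 ≈ 1208 km

1208 km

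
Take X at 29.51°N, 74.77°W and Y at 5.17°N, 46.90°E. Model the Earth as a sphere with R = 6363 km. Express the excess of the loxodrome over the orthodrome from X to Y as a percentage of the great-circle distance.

3.0%

Great circle: σ = 1.9940 rad → d_gc = Rσ = 12687.7 km
Rhumb: Δφ = -0.4248, Δλ = +2.1235, Δψ = -0.4491, q = Δφ/Δψ = 0.9459 → d_rh = R√(Δφ²+q²Δλ²) = 13064.1 km
Excess = (13064.1 − 12687.7) / 12687.7 = 376.4 / 12687.7 = 2.97% ≈ 3.0%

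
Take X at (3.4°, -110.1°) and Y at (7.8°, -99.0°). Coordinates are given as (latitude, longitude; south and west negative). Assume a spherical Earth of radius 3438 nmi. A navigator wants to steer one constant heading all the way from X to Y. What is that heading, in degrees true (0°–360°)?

Meridional parts: M(φ₁)=+0.0594, M(φ₂)=+0.1366 → ΔM = +0.0772;  Δλ = +0.1937 rad
tan C = Δλ / ΔM = +2.5101 → C = 68.28°

68.3°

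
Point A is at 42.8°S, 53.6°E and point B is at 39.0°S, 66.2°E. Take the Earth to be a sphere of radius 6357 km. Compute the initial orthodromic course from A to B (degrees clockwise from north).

θ = atan2( sin Δλ·cos φ₂ ,  cos φ₁ sin φ₂ − sin φ₁ cos φ₂ cos Δλ )
  = atan2(+0.1695, +0.0536) = 72.47°

72.5°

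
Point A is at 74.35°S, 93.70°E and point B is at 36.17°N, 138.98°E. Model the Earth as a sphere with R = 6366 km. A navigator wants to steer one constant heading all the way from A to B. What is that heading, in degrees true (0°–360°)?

16.5°

Δψ = ln[tan(π/4+φ₂/2)/tan(π/4+φ₁/2)] = +2.6626
Δλ = +0.7903 rad (taken the short way round)
course = atan2(Δλ, Δψ) = 16.53°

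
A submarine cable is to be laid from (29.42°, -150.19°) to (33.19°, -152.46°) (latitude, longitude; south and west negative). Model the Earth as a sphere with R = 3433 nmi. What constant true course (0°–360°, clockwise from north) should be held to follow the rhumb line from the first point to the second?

332.8°

Meridional parts: M(φ₁)=+0.5377, M(φ₂)=+0.6147 → ΔM = +0.0770;  Δλ = -0.0396 rad
tan C = Δλ / ΔM = -0.5143 → C = 332.78°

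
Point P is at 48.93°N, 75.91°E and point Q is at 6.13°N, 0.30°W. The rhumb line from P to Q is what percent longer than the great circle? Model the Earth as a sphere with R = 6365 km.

2.0%

Great circle: σ = 1.3323 rad → d_gc = Rσ = 8480.3 km
Rhumb: Δφ = -0.7470, Δλ = -1.3301, Δψ = -0.8748, q = Δφ/Δψ = 0.8540 → d_rh = R√(Δφ²+q²Δλ²) = 8653.1 km
Excess = (8653.1 − 8480.3) / 8480.3 = 172.8 / 8480.3 = 2.04% ≈ 2.0%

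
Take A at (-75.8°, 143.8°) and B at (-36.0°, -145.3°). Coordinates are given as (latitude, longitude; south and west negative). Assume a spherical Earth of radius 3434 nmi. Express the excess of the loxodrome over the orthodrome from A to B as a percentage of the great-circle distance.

Great circle: σ = 0.8831 rad → d_gc = Rσ = 3032.5 nmi
Rhumb: Δφ = +0.6946, Δλ = +1.2374, Δψ = +1.4087, q = Δφ/Δψ = 0.4931 → d_rh = R√(Δφ²+q²Δλ²) = 3175.0 nmi
Excess = (3175.0 − 3032.5) / 3032.5 = 142.5 / 3032.5 = 4.70% ≈ 4.7%

4.7%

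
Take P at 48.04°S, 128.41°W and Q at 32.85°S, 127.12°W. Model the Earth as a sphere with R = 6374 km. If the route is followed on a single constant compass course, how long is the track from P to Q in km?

Rhumb course C = atan2(Δλ, Δψ) with Δψ = ln[tan(π/4+φ₂/2)/tan(π/4+φ₁/2)] = +0.3509, Δλ = +0.0225 → C = 3.67°
d = R·|Δφ| / |cos C| = 6374·0.26512 / 0.99795 = 1693 km

1693 km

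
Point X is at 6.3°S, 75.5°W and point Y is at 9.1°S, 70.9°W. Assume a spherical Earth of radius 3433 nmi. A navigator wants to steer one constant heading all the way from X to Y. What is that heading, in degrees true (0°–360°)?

121.6°

Meridional parts: M(φ₁)=-0.1102, M(φ₂)=-0.1595 → ΔM = -0.0493;  Δλ = +0.0803 rad
tan C = Δλ / ΔM = -1.6279 → C = 121.56°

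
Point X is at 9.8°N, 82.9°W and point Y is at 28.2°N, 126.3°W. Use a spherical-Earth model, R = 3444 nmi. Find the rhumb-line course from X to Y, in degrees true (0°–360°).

294.3°

Δψ = ln[tan(π/4+φ₂/2)/tan(π/4+φ₁/2)] = +0.3415
Δλ = -0.7575 rad (taken the short way round)
course = atan2(Δλ, Δψ) = 294.27°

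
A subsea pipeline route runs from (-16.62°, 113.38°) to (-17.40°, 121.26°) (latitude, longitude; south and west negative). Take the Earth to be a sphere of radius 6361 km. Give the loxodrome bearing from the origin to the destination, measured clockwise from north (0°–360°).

95.9°

Δψ = ln[tan(π/4+φ₂/2)/tan(π/4+φ₁/2)] = -0.0142
Δλ = +0.1375 rad (taken the short way round)
course = atan2(Δλ, Δψ) = 95.91°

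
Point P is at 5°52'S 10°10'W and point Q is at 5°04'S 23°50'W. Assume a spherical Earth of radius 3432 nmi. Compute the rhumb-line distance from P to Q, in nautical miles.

Rhumb course C = atan2(Δλ, Δψ) with Δψ = ln[tan(π/4+φ₂/2)/tan(π/4+φ₁/2)] = +0.0140, Δλ = -0.2385 → C = 273.37°
d = R·|Δφ| / |cos C| = 3432·0.01396 / 0.05870 = 816 nmi

816 nmi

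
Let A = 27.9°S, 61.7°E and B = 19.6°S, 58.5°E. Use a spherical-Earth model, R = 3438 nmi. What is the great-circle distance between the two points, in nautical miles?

Haversine: a = sin²(Δφ/2)+cos φ₁ cos φ₂ sin²(Δλ/2) = 0.00589;  σ = 2·atan2(√a,√(1−a))
σ = 8.800° → d = Rσ = 3438·0.15359 = 528 nmi

528 nmi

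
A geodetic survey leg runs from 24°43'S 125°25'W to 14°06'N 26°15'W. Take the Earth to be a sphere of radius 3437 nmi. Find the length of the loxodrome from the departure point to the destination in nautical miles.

Δψ = ln[tan(π/4+φ₂/2)/tan(π/4+φ₁/2)] = +0.6940;  Δφ = +0.6775 rad,  Δλ = +1.7308 rad
q = Δφ/Δψ = 0.9761
d = R·√(Δφ² + q²Δλ²) = 3437·1.82026 = 6256 nmi

6256 nmi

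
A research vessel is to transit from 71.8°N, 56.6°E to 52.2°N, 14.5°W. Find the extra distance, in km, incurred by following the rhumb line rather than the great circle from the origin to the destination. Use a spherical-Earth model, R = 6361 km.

210 km

Great circle: cos σ = sin φ₁ sin φ₂ + cos φ₁ cos φ₂ cos Δλ,  σ = 0.6221 rad → d_gc = 3957.4 km
Rhumb line: Δψ = -0.7597, q = Δφ/Δψ = 0.4503, d_rh = R√(Δφ²+q²Δλ²) = 4167.8 km
Excess = 4167.8 − 3957.4 = 210.4 ≈ 210 km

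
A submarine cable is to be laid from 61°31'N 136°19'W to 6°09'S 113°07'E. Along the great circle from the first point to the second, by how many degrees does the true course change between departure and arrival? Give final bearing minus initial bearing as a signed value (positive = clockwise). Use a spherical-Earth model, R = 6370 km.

Initial bearing θ₁ = atan2(sin Δλ cos φ₂, cos φ₁ sin φ₂ − sin φ₁ cos φ₂ cos Δλ) = 285.37°
Final bearing θ₂ = (initial bearing from the destination back to the start) + 180° = 207.55°
Δθ = θ₂ − θ₁ = -77.8°

-77.8°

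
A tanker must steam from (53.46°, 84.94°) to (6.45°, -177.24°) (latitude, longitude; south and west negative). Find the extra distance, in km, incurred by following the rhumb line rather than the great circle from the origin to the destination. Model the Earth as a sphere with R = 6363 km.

Great circle: cos σ = sin φ₁ sin φ₂ + cos φ₁ cos φ₂ cos Δλ,  σ = 1.5610 rad → d_gc = 9932.9 km
Rhumb line: Δψ = -0.9954, q = Δφ/Δψ = 0.8242, d_rh = R√(Δφ²+q²Δλ²) = 10364.9 km
Excess = 10364.9 − 9932.9 = 432.0 ≈ 432 km

432 km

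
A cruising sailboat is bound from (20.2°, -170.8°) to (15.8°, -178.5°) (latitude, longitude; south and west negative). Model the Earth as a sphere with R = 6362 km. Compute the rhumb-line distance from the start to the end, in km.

Rhumb course C = atan2(Δλ, Δψ) with Δψ = ln[tan(π/4+φ₂/2)/tan(π/4+φ₁/2)] = -0.0808, Δλ = -0.1344 → C = 238.99°
d = R·|Δφ| / |cos C| = 6362·0.07679 / 0.51513 = 948 km

948 km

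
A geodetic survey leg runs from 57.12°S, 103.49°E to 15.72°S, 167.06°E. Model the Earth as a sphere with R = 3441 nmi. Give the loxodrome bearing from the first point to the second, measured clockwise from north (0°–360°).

49.6°

Δψ = ln[tan(π/4+φ₂/2)/tan(π/4+φ₁/2)] = +0.9427
Δλ = +1.1095 rad (taken the short way round)
course = atan2(Δλ, Δψ) = 49.65°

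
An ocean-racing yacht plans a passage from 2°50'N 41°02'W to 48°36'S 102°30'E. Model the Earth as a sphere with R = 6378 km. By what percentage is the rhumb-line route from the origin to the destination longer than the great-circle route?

9.2%

Great circle: σ = 2.1752 rad → d_gc = Rσ = 13873.3 km
Rhumb: Δφ = -0.8977, Δλ = +2.5051, Δψ = -1.0227, q = Δφ/Δψ = 0.8778 → d_rh = R√(Δφ²+q²Δλ²) = 15148.4 km
Excess = (15148.4 − 13873.3) / 13873.3 = 1275.1 / 13873.3 = 9.19% ≈ 9.2%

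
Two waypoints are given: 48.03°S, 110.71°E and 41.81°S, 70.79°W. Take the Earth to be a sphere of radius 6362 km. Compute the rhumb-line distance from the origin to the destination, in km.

Δψ = ln[tan(π/4+φ₂/2)/tan(π/4+φ₁/2)] = +0.1535;  Δφ = +0.1086 rad,  Δλ = +3.1154 rad
q = Δφ/Δψ = 0.7071
d = R·√(Δφ² + q²Δλ²) = 6362·2.20543 = 14031 km

14031 km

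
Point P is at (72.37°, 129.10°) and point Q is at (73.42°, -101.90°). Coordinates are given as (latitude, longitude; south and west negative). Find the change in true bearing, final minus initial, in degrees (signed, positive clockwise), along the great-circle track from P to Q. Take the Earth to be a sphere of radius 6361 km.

Initial bearing θ₁ = atan2(sin Δλ cos φ₂, cos φ₁ sin φ₂ − sin φ₁ cos φ₂ cos Δλ) = 25.67°
Final bearing θ₂ = (initial bearing from the destination back to the start) + 180° = 152.63°
Δθ = θ₂ − θ₁ = +127.0°

+127.0°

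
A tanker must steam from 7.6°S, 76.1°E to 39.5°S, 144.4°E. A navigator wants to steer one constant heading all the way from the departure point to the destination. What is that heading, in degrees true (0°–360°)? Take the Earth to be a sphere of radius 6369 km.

Δψ = ln[tan(π/4+φ₂/2)/tan(π/4+φ₁/2)] = -0.6185
Δλ = +1.1921 rad (taken the short way round)
course = atan2(Δλ, Δψ) = 117.42°

117.4°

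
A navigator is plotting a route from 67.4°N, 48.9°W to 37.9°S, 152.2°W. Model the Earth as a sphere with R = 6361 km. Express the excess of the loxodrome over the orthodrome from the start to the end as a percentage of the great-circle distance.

2.8%

Great circle: σ = 2.2612 rad → d_gc = Rσ = 14383.7 km
Rhumb: Δφ = -1.8378, Δλ = -1.8029, Δψ = -2.3261, q = Δφ/Δψ = 0.7901 → d_rh = R√(Δφ²+q²Δλ²) = 14790.8 km
Excess = (14790.8 − 14383.7) / 14383.7 = 407.1 / 14383.7 = 2.83% ≈ 2.8%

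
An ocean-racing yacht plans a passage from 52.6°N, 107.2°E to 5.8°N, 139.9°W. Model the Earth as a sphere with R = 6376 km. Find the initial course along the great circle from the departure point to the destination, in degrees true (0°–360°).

68.1°

θ = atan2( sin Δλ·cos φ₂ ,  cos φ₁ sin φ₂ − sin φ₁ cos φ₂ cos Δλ )
  = atan2(+0.9165, +0.3689) = 68.07°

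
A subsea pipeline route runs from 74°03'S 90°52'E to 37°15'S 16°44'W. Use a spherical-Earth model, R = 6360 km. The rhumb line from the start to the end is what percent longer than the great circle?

Great circle: σ = 1.0288 rad → d_gc = Rσ = 6543.1 km
Rhumb: Δφ = +0.6423, Δλ = -1.8780, Δψ = +1.2640, q = Δφ/Δψ = 0.5081 → d_rh = R√(Δφ²+q²Δλ²) = 7315.9 km
Excess = (7315.9 − 6543.1) / 6543.1 = 772.8 / 6543.1 = 11.81% ≈ 11.8%

11.8%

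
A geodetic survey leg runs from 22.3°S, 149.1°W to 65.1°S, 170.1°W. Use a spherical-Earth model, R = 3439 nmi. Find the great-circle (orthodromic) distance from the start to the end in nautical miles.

2697 nmi

cos σ = sin φ₁ sin φ₂ + cos φ₁ cos φ₂ cos Δλ
      = sin(-22.30°)sin(-65.10°) + cos(-22.30°)cos(-65.10°)cos(-21.00°) = 0.7079
σ = 44.939° → d = Rσ = 3439·0.78434 = 2697 nmi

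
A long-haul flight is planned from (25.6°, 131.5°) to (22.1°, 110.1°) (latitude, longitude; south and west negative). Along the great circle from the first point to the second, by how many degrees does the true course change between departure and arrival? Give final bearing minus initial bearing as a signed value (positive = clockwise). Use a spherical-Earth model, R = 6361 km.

-8.7°

Initial bearing θ₁ = atan2(sin Δλ cos φ₂, cos φ₁ sin φ₂ − sin φ₁ cos φ₂ cos Δλ) = 264.35°
Final bearing θ₂ = (initial bearing from the destination back to the start) + 180° = 255.61°
Δθ = θ₂ − θ₁ = -8.7°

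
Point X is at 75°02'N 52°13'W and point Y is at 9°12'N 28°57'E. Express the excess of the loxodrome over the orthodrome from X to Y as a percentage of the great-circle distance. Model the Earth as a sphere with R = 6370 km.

Great circle: σ = 1.3760 rad → d_gc = Rσ = 8764.9 km
Rhumb: Δφ = -1.1490, Δλ = +1.4166, Δψ = -1.8686, q = Δφ/Δψ = 0.6149 → d_rh = R√(Δφ²+q²Δλ²) = 9184.8 km
Excess = (9184.8 − 8764.9) / 8764.9 = 419.9 / 8764.9 = 4.79% ≈ 4.8%

4.8%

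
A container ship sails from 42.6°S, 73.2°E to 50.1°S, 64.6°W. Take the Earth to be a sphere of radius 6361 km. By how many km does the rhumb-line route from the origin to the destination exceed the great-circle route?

Great circle: cos σ = sin φ₁ sin φ₂ + cos φ₁ cos φ₂ cos Δλ,  σ = 1.4005 rad → d_gc = 8908.5 km
Rhumb line: Δψ = -0.1901, q = Δφ/Δψ = 0.6887, d_rh = R√(Δφ²+q²Δλ²) = 10568.6 km
Excess = 10568.6 − 8908.5 = 1660.1 ≈ 1660 km

1660 km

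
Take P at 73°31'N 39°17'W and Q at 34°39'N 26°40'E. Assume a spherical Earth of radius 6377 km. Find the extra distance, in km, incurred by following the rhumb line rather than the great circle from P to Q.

Great circle: cos σ = sin φ₁ sin φ₂ + cos φ₁ cos φ₂ cos Δλ,  σ = 0.8759 rad → d_gc = 5585.5 km
Rhumb line: Δψ = -1.2867, q = Δφ/Δψ = 0.5272, d_rh = R√(Δφ²+q²Δλ²) = 5804.1 km
Excess = 5804.1 − 5585.5 = 218.6 ≈ 219 km

219 km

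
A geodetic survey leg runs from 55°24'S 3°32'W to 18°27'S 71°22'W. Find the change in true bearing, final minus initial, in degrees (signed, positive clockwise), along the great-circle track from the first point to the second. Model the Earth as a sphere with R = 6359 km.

+46.1°

At departure: θ₁ = atan2(sin Δλ cos φ₂, cos φ₁ sin φ₂ − sin φ₁ cos φ₂ cos Δλ) = 277.45°
At arrival: θ₂ = atan2(sin Δλ cos φ₁, −cos φ₂ sin φ₁ + sin φ₂ cos φ₁ cos Δλ) = 323.59°
Δθ = θ₂ − θ₁ = +46.1°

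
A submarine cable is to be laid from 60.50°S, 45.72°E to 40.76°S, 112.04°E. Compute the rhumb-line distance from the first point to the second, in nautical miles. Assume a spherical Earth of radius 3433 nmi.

2739 nmi

Δψ = ln[tan(π/4+φ₂/2)/tan(π/4+φ₁/2)] = +0.5542;  Δφ = +0.3445 rad,  Δλ = +1.1575 rad
q = Δφ/Δψ = 0.6216
d = R·√(Δφ² + q²Δλ²) = 3433·0.79778 = 2739 nmi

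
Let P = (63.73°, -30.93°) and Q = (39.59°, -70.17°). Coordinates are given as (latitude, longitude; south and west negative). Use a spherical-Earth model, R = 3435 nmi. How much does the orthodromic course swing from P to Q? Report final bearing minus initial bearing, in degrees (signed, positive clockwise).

At departure: θ₁ = atan2(sin Δλ cos φ₂, cos φ₁ sin φ₂ − sin φ₁ cos φ₂ cos Δλ) = 242.56°
At arrival: θ₂ = atan2(sin Δλ cos φ₁, −cos φ₂ sin φ₁ + sin φ₂ cos φ₁ cos Δλ) = 210.64°
Δθ = θ₂ − θ₁ = -31.9°

-31.9°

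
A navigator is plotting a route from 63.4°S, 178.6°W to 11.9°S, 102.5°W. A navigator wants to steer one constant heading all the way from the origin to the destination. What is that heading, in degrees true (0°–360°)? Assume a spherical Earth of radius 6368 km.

Δψ = ln[tan(π/4+φ₂/2)/tan(π/4+φ₁/2)] = +1.2331
Δλ = +1.3282 rad (taken the short way round)
course = atan2(Δλ, Δψ) = 47.13°

47.1°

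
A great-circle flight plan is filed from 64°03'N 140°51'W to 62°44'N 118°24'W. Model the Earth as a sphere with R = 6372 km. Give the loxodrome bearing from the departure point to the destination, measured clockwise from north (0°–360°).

Meridional parts: M(φ₁)=+1.4679, M(φ₂)=+1.4166 → ΔM = -0.0513;  Δλ = +0.3918 rad
tan C = Δλ / ΔM = -7.6353 → C = 97.46°

97.5°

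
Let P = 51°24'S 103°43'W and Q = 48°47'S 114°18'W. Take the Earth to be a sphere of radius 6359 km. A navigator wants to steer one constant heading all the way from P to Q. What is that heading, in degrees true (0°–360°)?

Meridional parts: M(φ₁)=-1.0493, M(φ₂)=-0.9781 → ΔM = +0.0712;  Δλ = -0.1847 rad
tan C = Δλ / ΔM = -2.5940 → C = 291.08°

291.1°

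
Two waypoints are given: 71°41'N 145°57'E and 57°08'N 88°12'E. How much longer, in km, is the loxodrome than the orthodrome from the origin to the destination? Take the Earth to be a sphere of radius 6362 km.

108 km

Great circle: cos σ = sin φ₁ sin φ₂ + cos φ₁ cos φ₂ cos Δλ,  σ = 0.4770 rad → d_gc = 3034.5 km
Rhumb line: Δψ = -0.6040, q = Δφ/Δψ = 0.4204, d_rh = R√(Δφ²+q²Δλ²) = 3142.9 km
Excess = 3142.9 − 3034.5 = 108.4 ≈ 108 km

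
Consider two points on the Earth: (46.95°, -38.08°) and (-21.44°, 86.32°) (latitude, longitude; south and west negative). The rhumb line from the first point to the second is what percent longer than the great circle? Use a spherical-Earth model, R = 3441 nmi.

2.6%

Great circle: σ = 2.2473 rad → d_gc = Rσ = 7733.0 nmi
Rhumb: Δφ = -1.1936, Δλ = +2.1712, Δψ = -1.3136, q = Δφ/Δψ = 0.9087 → d_rh = R√(Δφ²+q²Δλ²) = 7934.5 nmi
Excess = (7934.5 − 7733.0) / 7733.0 = 201.5 / 7733.0 = 2.61% ≈ 2.6%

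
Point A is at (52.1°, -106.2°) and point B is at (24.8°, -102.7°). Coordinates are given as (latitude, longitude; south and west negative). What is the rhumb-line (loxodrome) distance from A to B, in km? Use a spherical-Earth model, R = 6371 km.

3050 km

Δψ = ln[tan(π/4+φ₂/2)/tan(π/4+φ₁/2)] = -0.6220;  Δφ = -0.4765 rad,  Δλ = +0.0611 rad
q = Δφ/Δψ = 0.7661
d = R·√(Δφ² + q²Δλ²) = 6371·0.47877 = 3050 km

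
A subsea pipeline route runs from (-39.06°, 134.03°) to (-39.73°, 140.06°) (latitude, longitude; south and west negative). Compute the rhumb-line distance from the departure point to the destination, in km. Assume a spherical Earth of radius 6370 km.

Rhumb course C = atan2(Δλ, Δψ) with Δψ = ln[tan(π/4+φ₂/2)/tan(π/4+φ₁/2)] = -0.0151, Δλ = +0.1052 → C = 98.18°
d = R·|Δφ| / |cos C| = 6370·0.01169 / 0.14232 = 523 km

523 km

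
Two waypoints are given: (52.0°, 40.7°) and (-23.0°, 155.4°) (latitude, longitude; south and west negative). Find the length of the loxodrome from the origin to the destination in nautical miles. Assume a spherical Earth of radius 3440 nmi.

Rhumb course C = atan2(Δλ, Δψ) with Δψ = ln[tan(π/4+φ₂/2)/tan(π/4+φ₁/2)] = -1.4788, Δλ = +2.0019 → C = 126.45°
d = R·|Δφ| / |cos C| = 3440·1.30900 / 0.59417 = 7579 nmi

7579 nmi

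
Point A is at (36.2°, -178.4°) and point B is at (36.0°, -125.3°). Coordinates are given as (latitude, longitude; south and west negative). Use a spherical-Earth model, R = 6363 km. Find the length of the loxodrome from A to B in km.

4765 km

Δψ = ln[tan(π/4+φ₂/2)/tan(π/4+φ₁/2)] = -0.0043;  Δφ = -0.0035 rad,  Δλ = +0.9268 rad
q = Δφ/Δψ = 0.8080
d = R·√(Δφ² + q²Δλ²) = 6363·0.74883 = 4765 km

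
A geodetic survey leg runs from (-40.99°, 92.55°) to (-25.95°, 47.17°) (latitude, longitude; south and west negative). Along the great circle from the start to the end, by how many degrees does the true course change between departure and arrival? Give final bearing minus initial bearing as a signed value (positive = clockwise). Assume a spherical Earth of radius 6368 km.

At departure: θ₁ = atan2(sin Δλ cos φ₂, cos φ₁ sin φ₂ − sin φ₁ cos φ₂ cos Δλ) = 277.47°
At arrival: θ₂ = atan2(sin Δλ cos φ₁, −cos φ₂ sin φ₁ + sin φ₂ cos φ₁ cos Δλ) = 303.66°
Δθ = θ₂ − θ₁ = +26.2°

+26.2°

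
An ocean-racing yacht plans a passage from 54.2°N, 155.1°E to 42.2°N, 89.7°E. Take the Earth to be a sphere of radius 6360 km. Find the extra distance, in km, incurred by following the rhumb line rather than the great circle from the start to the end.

Great circle: cos σ = sin φ₁ sin φ₂ + cos φ₁ cos φ₂ cos Δλ,  σ = 0.7595 rad → d_gc = 4830.25 km
Rhumb line: Δψ = -0.3163, q = Δφ/Δψ = 0.6622, d_rh = R√(Δφ²+q²Δλ²) = 4988.73 km
Excess = 4988.73 − 4830.25 = 158.48 ≈ 158 km

158 km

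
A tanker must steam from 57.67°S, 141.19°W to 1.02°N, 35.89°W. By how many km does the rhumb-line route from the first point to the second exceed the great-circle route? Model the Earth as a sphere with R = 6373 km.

559 km

Great circle: cos σ = sin φ₁ sin φ₂ + cos φ₁ cos φ₂ cos Δλ,  σ = 1.7276 rad → d_gc = 11009.8 km
Rhumb line: Δψ = +1.2561, q = Δφ/Δψ = 0.8155, d_rh = R√(Δφ²+q²Δλ²) = 11568.9 km
Excess = 11568.9 − 11009.8 = 559.1 ≈ 559 km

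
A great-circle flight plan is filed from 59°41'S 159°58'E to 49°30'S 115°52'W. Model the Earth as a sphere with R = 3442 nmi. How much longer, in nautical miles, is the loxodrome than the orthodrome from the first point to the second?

187 nmi

Great circle: cos σ = sin φ₁ sin φ₂ + cos φ₁ cos φ₂ cos Δλ,  σ = 0.8097 rad → d_gc = 2786.9 nmi
Rhumb line: Δψ = +0.3088, q = Δφ/Δψ = 0.5756, d_rh = R√(Δφ²+q²Δλ²) = 2974.0 nmi
Excess = 2974.0 − 2786.9 = 187.1 ≈ 187 nmi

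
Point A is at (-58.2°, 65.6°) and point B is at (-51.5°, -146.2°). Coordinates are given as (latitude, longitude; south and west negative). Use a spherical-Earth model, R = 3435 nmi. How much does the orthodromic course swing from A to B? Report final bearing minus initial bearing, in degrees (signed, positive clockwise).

At departure: θ₁ = atan2(sin Δλ cos φ₂, cos φ₁ sin φ₂ − sin φ₁ cos φ₂ cos Δλ) = 159.17°
At arrival: θ₂ = atan2(sin Δλ cos φ₁, −cos φ₂ sin φ₁ + sin φ₂ cos φ₁ cos Δλ) = 17.52°
Δθ = θ₂ − θ₁ = -141.6°

-141.6°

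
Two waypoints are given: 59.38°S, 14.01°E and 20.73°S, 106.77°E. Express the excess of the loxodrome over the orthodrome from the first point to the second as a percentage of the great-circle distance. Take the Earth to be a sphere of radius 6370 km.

5.8%

Great circle: σ = 1.2853 rad → d_gc = Rσ = 8187.1 km
Rhumb: Δφ = +0.6746, Δλ = +1.6190, Δψ = +0.9255, q = Δφ/Δψ = 0.7288 → d_rh = R√(Δφ²+q²Δλ²) = 8657.9 km
Excess = (8657.9 − 8187.1) / 8187.1 = 470.8 / 8187.1 = 5.751% ≈ 5.8%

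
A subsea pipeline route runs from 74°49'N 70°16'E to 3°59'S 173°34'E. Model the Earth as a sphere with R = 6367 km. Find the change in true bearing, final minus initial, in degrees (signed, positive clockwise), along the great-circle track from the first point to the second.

At departure: θ₁ = atan2(sin Δλ cos φ₂, cos φ₁ sin φ₂ − sin φ₁ cos φ₂ cos Δλ) = 78.17°
At arrival: θ₂ = atan2(sin Δλ cos φ₁, −cos φ₂ sin φ₁ + sin φ₂ cos φ₁ cos Δλ) = 165.11°
Δθ = θ₂ − θ₁ = +86.9°

+86.9°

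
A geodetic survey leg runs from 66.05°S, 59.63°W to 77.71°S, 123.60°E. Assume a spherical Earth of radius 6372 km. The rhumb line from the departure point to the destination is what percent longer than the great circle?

49.9%

Great circle: σ = 0.6323 rad → d_gc = Rσ = 4028.9 km
Rhumb: Δφ = -0.2035, Δλ = -3.0852, Δψ = -0.6780, q = Δφ/Δψ = 0.3001 → d_rh = R√(Δφ²+q²Δλ²) = 6041.1 km
Excess = (6041.1 − 4028.9) / 4028.9 = 2012.2 / 4028.9 = 49.94% ≈ 49.9%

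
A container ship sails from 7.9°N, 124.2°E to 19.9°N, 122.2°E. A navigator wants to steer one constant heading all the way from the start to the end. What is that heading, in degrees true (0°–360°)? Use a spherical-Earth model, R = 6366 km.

350.8°

Meridional parts: M(φ₁)=+0.1383, M(φ₂)=+0.3545 → ΔM = +0.2162;  Δλ = -0.0349 rad
tan C = Δλ / ΔM = -0.1615 → C = 350.83°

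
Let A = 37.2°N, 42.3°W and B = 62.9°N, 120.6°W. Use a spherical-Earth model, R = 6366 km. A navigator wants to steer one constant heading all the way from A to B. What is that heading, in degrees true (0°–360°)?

Meridional parts: M(φ₁)=+0.7004, M(φ₂)=+1.4230 → ΔM = +0.7226;  Δλ = -1.3666 rad
tan C = Δλ / ΔM = -1.8913 → C = 297.87°

297.9°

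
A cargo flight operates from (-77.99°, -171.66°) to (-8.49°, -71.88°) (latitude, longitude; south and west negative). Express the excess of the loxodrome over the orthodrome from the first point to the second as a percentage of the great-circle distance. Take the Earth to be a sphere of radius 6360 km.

Great circle: σ = 1.4611 rad → d_gc = Rσ = 9292.8 km
Rhumb: Δφ = +1.2130, Δλ = +1.7415, Δψ = +2.1032, q = Δφ/Δψ = 0.5767 → d_rh = R√(Δφ²+q²Δλ²) = 10016.0 km
Excess = (10016.0 − 9292.8) / 9292.8 = 723.2 / 9292.8 = 7.78% ≈ 7.8%

7.8%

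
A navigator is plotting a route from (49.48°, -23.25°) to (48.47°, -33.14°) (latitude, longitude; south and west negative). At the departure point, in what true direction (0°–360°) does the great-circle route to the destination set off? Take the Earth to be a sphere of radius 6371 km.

264.9°

θ = atan2( sin Δλ·cos φ₂ ,  cos φ₁ sin φ₂ − sin φ₁ cos φ₂ cos Δλ )
  = atan2(-0.1139, -0.0101) = 264.91°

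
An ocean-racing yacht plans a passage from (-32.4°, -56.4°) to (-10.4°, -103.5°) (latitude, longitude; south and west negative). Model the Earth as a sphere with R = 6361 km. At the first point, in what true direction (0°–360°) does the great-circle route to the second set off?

286.0°

θ = atan2( sin Δλ·cos φ₂ ,  cos φ₁ sin φ₂ − sin φ₁ cos φ₂ cos Δλ )
  = atan2(-0.7205, +0.2063) = 285.98°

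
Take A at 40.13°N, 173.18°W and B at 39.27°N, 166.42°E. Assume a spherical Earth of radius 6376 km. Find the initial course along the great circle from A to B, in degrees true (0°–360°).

N = sin Δλ·cos φ₂ = -0.2699;  D = cos φ₁ sin φ₂ − sin φ₁ cos φ₂ cos Δλ = +0.0163
initial course = atan2(N, D) = 273.45°

273.5°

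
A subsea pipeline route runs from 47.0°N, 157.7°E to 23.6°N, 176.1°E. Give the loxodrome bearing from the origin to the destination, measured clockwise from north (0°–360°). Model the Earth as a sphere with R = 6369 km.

147.7°

Δψ = ln[tan(π/4+φ₂/2)/tan(π/4+φ₁/2)] = -0.5076
Δλ = +0.3211 rad (taken the short way round)
course = atan2(Δλ, Δψ) = 147.68°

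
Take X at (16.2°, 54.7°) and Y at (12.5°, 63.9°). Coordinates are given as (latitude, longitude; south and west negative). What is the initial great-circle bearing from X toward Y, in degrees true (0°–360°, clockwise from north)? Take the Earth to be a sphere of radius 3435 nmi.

N = sin Δλ·cos φ₂ = +0.1561;  D = cos φ₁ sin φ₂ − sin φ₁ cos φ₂ cos Δλ = -0.0610
initial course = atan2(N, D) = 111.35°

111.4°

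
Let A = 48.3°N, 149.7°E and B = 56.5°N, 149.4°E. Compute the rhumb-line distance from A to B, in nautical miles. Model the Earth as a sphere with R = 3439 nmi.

Δψ = ln[tan(π/4+φ₂/2)/tan(π/4+φ₁/2)] = +0.2354;  Δφ = +0.1431 rad,  Δλ = -0.0052 rad
q = Δφ/Δψ = 0.6079
d = R·√(Δφ² + q²Δλ²) = 3439·0.14315 = 492 nmi

492 nmi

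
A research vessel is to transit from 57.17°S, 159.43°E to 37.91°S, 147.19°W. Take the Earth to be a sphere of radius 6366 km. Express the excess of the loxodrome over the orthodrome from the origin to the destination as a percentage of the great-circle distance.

2.1%

Great circle: σ = 0.6897 rad → d_gc = Rσ = 4390.6 km
Rhumb: Δφ = +0.3362, Δλ = +0.9317, Δψ = +0.5061, q = Δφ/Δψ = 0.6641 → d_rh = R√(Δφ²+q²Δλ²) = 4482.8 km
Excess = (4482.8 − 4390.6) / 4390.6 = 92.2 / 4390.6 = 2.10% ≈ 2.1%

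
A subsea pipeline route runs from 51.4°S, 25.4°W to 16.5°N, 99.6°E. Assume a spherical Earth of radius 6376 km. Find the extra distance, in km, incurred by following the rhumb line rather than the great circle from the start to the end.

583 km

Great circle: cos σ = sin φ₁ sin φ₂ + cos φ₁ cos φ₂ cos Δλ,  σ = 2.1713 rad → d_gc = 13844.3 km
Rhumb line: Δψ = +1.3413, q = Δφ/Δψ = 0.8835, d_rh = R√(Δφ²+q²Δλ²) = 14427.0 km
Excess = 14427.0 − 13844.3 = 582.7 ≈ 583 km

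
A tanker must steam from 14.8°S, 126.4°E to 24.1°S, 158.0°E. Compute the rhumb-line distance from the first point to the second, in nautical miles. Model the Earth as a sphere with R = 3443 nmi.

Rhumb course C = atan2(Δλ, Δψ) with Δψ = ln[tan(π/4+φ₂/2)/tan(π/4+φ₁/2)] = -0.1724, Δλ = +0.5515 → C = 107.36°
d = R·|Δφ| / |cos C| = 3443·0.16232 / 0.29831 = 1873 nmi

1873 nmi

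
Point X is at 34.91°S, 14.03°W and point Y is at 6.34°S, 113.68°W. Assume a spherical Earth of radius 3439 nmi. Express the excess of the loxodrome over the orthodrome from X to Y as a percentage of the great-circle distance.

Great circle: σ = 1.6443 rad → d_gc = Rσ = 5654.7 nmi
Rhumb: Δφ = +0.4986, Δλ = -1.7392, Δψ = +0.5400, q = Δφ/Δψ = 0.9233 → d_rh = R√(Δφ²+q²Δλ²) = 5782.8 nmi
Excess = (5782.8 − 5654.7) / 5654.7 = 128.1 / 5654.7 = 2.27% ≈ 2.3%

2.3%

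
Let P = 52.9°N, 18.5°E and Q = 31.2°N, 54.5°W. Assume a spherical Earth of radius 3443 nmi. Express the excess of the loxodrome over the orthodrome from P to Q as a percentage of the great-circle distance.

3.5%

Great circle: σ = 0.9715 rad → d_gc = Rσ = 3345.0 nmi
Rhumb: Δφ = -0.3787, Δλ = -1.2741, Δψ = -0.5183, q = Δφ/Δψ = 0.7307 → d_rh = R√(Δφ²+q²Δλ²) = 3460.6 nmi
Excess = (3460.6 − 3345.0) / 3345.0 = 115.6 / 3345.0 = 3.46% ≈ 3.5%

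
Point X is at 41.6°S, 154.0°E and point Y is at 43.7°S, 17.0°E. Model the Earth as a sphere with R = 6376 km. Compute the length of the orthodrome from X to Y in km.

9612 km

Haversine: a = sin²(Δφ/2)+cos φ₁ cos φ₂ sin²(Δλ/2) = 0.46835;  σ = 2·atan2(√a,√(1−a))
σ = 86.371° → d = Rσ = 6376·1.50745 = 9612 km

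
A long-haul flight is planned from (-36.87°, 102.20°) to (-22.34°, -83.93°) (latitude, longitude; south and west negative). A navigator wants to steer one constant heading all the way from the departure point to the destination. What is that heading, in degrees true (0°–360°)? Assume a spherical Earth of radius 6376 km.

84.5°

Meridional parts: M(φ₁)=-0.6931, M(φ₂)=-0.4002 → ΔM = +0.2930;  Δλ = +3.0346 rad
tan C = Δλ / ΔM = +10.3581 → C = 84.49°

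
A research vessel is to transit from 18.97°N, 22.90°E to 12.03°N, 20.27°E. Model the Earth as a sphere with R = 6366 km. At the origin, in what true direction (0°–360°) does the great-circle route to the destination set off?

200.4°

N = sin Δλ·cos φ₂ = -0.0449;  D = cos φ₁ sin φ₂ − sin φ₁ cos φ₂ cos Δλ = -0.1205
initial course = atan2(N, D) = 200.43°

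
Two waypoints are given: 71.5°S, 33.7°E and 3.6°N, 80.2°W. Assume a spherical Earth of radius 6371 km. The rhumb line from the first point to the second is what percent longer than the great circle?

Great circle: σ = 1.7598 rad → d_gc = Rσ = 11211.5 km
Rhumb: Δφ = +1.3107, Δλ = -1.9879, Δψ = +1.8777, q = Δφ/Δψ = 0.6980 → d_rh = R√(Δφ²+q²Δλ²) = 12161.2 km
Excess = (12161.2 − 11211.5) / 11211.5 = 949.7 / 11211.5 = 8.47% ≈ 8.5%

8.5%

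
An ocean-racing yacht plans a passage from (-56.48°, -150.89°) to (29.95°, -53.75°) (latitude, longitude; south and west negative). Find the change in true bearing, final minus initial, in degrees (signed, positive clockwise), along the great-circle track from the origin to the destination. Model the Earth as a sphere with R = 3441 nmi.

-39.3°

At departure: θ₁ = atan2(sin Δλ cos φ₂, cos φ₁ sin φ₂ − sin φ₁ cos φ₂ cos Δλ) = 77.80°
At arrival: θ₂ = atan2(sin Δλ cos φ₁, −cos φ₂ sin φ₁ + sin φ₂ cos φ₁ cos Δλ) = 38.53°
Δθ = θ₂ − θ₁ = -39.3°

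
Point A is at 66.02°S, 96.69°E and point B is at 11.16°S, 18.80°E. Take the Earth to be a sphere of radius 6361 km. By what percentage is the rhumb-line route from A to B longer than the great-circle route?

Great circle: σ = 1.3073 rad → d_gc = Rσ = 8315.5 km
Rhumb: Δφ = +0.9575, Δλ = -1.3594, Δψ = +1.3534, q = Δφ/Δψ = 0.7075 → d_rh = R√(Δφ²+q²Δλ²) = 8632.7 km
Excess = (8632.7 − 8315.5) / 8315.5 = 317.2 / 8315.5 = 3.81% ≈ 3.8%

3.8%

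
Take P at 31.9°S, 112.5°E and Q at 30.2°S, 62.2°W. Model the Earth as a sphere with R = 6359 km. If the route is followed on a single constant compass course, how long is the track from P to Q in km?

16611 km

Δψ = ln[tan(π/4+φ₂/2)/tan(π/4+φ₁/2)] = +0.0346;  Δφ = +0.0297 rad,  Δλ = -3.0491 rad
q = Δφ/Δψ = 0.8567
d = R·√(Δφ² + q²Δλ²) = 6359·2.61221 = 16611 km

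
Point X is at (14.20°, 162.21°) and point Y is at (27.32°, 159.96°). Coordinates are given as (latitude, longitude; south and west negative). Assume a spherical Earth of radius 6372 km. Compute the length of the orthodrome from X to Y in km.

Haversine: a = sin²(Δφ/2)+cos φ₁ cos φ₂ sin²(Δλ/2) = 0.01338;  σ = 2·atan2(√a,√(1−a))
σ = 13.287° → d = Rσ = 6372·0.23189 = 1478 km

1478 km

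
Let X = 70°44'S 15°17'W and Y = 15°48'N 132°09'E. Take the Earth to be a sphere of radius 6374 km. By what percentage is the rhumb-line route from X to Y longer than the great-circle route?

14.1%

Great circle: σ = 2.1231 rad → d_gc = Rσ = 13532.3 km
Rhumb: Δφ = +1.5103, Δλ = +2.5732, Δψ = +2.0528, q = Δφ/Δψ = 0.7357 → d_rh = R√(Δφ²+q²Δλ²) = 15436.3 km
Excess = (15436.3 − 13532.3) / 13532.3 = 1904.0 / 13532.3 = 14.07% ≈ 14.1%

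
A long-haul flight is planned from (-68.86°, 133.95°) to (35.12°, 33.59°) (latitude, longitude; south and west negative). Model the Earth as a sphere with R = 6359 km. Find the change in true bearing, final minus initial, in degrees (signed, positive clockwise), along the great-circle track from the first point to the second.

Initial bearing θ₁ = atan2(sin Δλ cos φ₂, cos φ₁ sin φ₂ − sin φ₁ cos φ₂ cos Δλ) = 274.99°
Final bearing θ₂ = (initial bearing from the destination back to the start) + 180° = 333.94°
Δθ = θ₂ − θ₁ = +59.0°

+59.0°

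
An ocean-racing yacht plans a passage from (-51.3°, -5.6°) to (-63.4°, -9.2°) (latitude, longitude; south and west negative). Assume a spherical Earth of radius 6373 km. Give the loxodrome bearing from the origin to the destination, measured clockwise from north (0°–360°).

189.0°

Δψ = ln[tan(π/4+φ₂/2)/tan(π/4+φ₁/2)] = -0.3958
Δλ = -0.0628 rad (taken the short way round)
course = atan2(Δλ, Δψ) = 189.02°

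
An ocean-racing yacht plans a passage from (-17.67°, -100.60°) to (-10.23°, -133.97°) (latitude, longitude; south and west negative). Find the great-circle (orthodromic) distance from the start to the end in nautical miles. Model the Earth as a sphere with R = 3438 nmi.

cos σ = sin φ₁ sin φ₂ + cos φ₁ cos φ₂ cos Δλ
      = sin(-17.67°)sin(-10.23°) + cos(-17.67°)cos(-10.23°)cos(-33.37°) = 0.8370
σ = 33.176° → d = Rσ = 3438·0.57903 = 1991 nmi

1991 nmi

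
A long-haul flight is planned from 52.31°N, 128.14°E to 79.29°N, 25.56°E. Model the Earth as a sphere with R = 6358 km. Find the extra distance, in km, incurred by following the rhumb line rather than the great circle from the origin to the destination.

547 km

Great circle: cos σ = sin φ₁ sin φ₂ + cos φ₁ cos φ₂ cos Δλ,  σ = 0.7185 rad → d_gc = 4568.2 km
Rhumb line: Δψ = +1.2923, q = Δφ/Δψ = 0.3644, d_rh = R√(Δφ²+q²Δλ²) = 5115.4 km
Excess = 5115.4 − 4568.2 = 547.2 ≈ 547 km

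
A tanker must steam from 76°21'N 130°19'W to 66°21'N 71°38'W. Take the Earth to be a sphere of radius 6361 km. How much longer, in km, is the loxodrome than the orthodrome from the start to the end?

Great circle: cos σ = sin φ₁ sin φ₂ + cos φ₁ cos φ₂ cos Δλ,  σ = 0.3501 rad → d_gc = 2226.9 km
Rhumb line: Δψ = -0.5592, q = Δφ/Δψ = 0.3121, d_rh = R√(Δφ²+q²Δλ²) = 2316.7 km
Excess = 2316.7 − 2226.9 = 89.8 ≈ 90 km

90 km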